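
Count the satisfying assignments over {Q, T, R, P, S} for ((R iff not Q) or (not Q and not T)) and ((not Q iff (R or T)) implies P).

Initial set: {T (((R iff not Q) or (not Q and not T)) and ((not Q iff (R or T)) implies P))}.
T (((R iff not Q) or (not Q and not T)) and ((not Q iff (R or T)) implies P)): α-rule — add T ((R iff not Q) or (not Q and not T)), T ((not Q iff (R or T)) implies P).
T ((R iff not Q) or (not Q and not T)): β-rule — branch into T (R iff not Q)  //  T (not Q and not T).
  branch 1 (add T (R iff not Q)):
    T ((not Q iff (R or T)) implies P): β-rule — branch into F (not Q iff (R or T))  //  T P.
      branch 1.1 (add F (not Q iff (R or T))):
        T (R iff not Q): β-rule — branch into T R, T not Q  //  F R, F not Q.
          branch 1.1.1 (add T R, T not Q):
            F (not Q iff (R or T)): β-rule — branch into T not Q, F (R or T)  //  F not Q, T (R or T).
              branch 1.1.1.1 (add T not Q, F (R or T)):
                F (R or T): α-rule — add F R, F T.
                × closes — contains both R and not R.
              branch 1.1.1.2 (add F not Q, T (R or T)):
                × closes — contains both Q and not Q.
          branch 1.1.2 (add F R, F not Q):
            F (not Q iff (R or T)): β-rule — branch into T not Q, F (R or T)  //  F not Q, T (R or T).
              branch 1.1.2.1 (add T not Q, F (R or T)):
                × closes — contains both Q and not Q.
              branch 1.1.2.2 (add F not Q, T (R or T)):
                T (R or T): β-rule — branch into T R  //  T T.
                  branch 1.1.2.2.1 (add T R):
                    × closes — contains both R and not R.
                  branch 1.1.2.2.2 (add T T):
                    ○ open, literals {Q=1, R=0, T=1}.
      branch 1.2 (add T P):
        T (R iff not Q): β-rule — branch into T R, T not Q  //  F R, F not Q.
          branch 1.2.1 (add T R, T not Q):
            ○ open, literals {P=1, Q=0, R=1}.
          branch 1.2.2 (add F R, F not Q):
            ○ open, literals {P=1, Q=1, R=0}.
  branch 2 (add T (not Q and not T)):
    T (not Q and not T): α-rule — add T not Q, T not T.
    T ((not Q iff (R or T)) implies P): β-rule — branch into F (not Q iff (R or T))  //  T P.
      branch 2.1 (add F (not Q iff (R or T))):
        F (not Q iff (R or T)): β-rule — branch into T not Q, F (R or T)  //  F not Q, T (R or T).
          branch 2.1.1 (add T not Q, F (R or T)):
            F (R or T): α-rule — add F R, F T.
            ○ open, literals {Q=0, R=0, T=0}.
          branch 2.1.2 (add F not Q, T (R or T)):
            × closes — contains both Q and not Q.
      branch 2.2 (add T P):
        ○ open, literals {P=1, Q=0, T=0}.
5 branches closed, 5 open.
Each open branch fixes some atoms; the unmentioned ones are free. Counting distinct full assignments: branch {Q=1, R=0, T=1} (P, S) contributes 4 new; branch {P=1, Q=0, R=1} (T, S) contributes 4 new; branch {P=1, Q=1, R=0} (T, S) contributes 2 new; branch {Q=0, R=0, T=0} (P, S) contributes 4 new; branch {P=1, Q=0, T=0} (R, S) contributes 0 new. Total: 14.

14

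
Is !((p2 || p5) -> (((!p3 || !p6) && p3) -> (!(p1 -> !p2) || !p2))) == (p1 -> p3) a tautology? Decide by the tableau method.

Not valid

Assume the negation and expand:
Initial set: {!(!((p2 || p5) -> (((!p3 || !p6) && p3) -> (!(p1 -> !p2) || !p2))) == (p1 -> p3))}.
!(!((p2 || p5) -> (((!p3 || !p6) && p3) -> (!(p1 -> !p2) || !p2))) == (p1 -> p3)): β-rule — branch into !((p2 || p5) -> (((!p3 || !p6) && p3) -> (!(p1 -> !p2) || !p2))), !(p1 -> p3)  //  !!((p2 || p5) -> (((!p3 || !p6) && p3) -> (!(p1 -> !p2) || !p2))), (p1 -> p3).
  branch 1 (add !((p2 || p5) -> (((!p3 || !p6) && p3) -> (!(p1 -> !p2) || !p2))), !(p1 -> p3)):
    !((p2 || p5) -> (((!p3 || !p6) && p3) -> (!(p1 -> !p2) || !p2))): α-rule — add (p2 || p5), !(((!p3 || !p6) && p3) -> (!(p1 -> !p2) || !p2)).
    !(p1 -> p3): α-rule — add p1, !p3.
    !(((!p3 || !p6) && p3) -> (!(p1 -> !p2) || !p2)): α-rule — add ((!p3 || !p6) && p3), !(!(p1 -> !p2) || !p2).
    ((!p3 || !p6) && p3): α-rule — add (!p3 || !p6), p3.
    × closes — contains both p3 and !p3.
  branch 2 (add !!((p2 || p5) -> (((!p3 || !p6) && p3) -> (!(p1 -> !p2) || !p2))), (p1 -> p3)):
    !!((p2 || p5) -> (((!p3 || !p6) && p3) -> (!(p1 -> !p2) || !p2))): β-rule — branch into !(p2 || p5)  //  (((!p3 || !p6) && p3) -> (!(p1 -> !p2) || !p2)).
      branch 2.1 (add !(p2 || p5)):
        !(p2 || p5): α-rule — add !p2, !p5.
        (p1 -> p3): β-rule — branch into !p1  //  p3.
          branch 2.1.1 (add !p1):
            ○ open, literals {p1=0, p2=0, p5=0}.
          branch 2.1.2 (add p3):
            ○ open, literals {p2=0, p3=1, p5=0}.
      branch 2.2 (add (((!p3 || !p6) && p3) -> (!(p1 -> !p2) || !p2))):
        (p1 -> p3): β-rule — branch into !p1  //  p3.
          branch 2.2.1 (add !p1):
            (((!p3 || !p6) && p3) -> (!(p1 -> !p2) || !p2)): β-rule — branch into !((!p3 || !p6) && p3)  //  (!(p1 -> !p2) || !p2).
              branch 2.2.1.1 (add !((!p3 || !p6) && p3)):
                !((!p3 || !p6) && p3): β-rule — branch into !(!p3 || !p6)  //  !p3.
                  branch 2.2.1.1.1 (add !(!p3 || !p6)):
                    !(!p3 || !p6): α-rule — add !!p3, !!p6.
                    ○ open, literals {p1=0, p3=1, p6=1}.
                  branch 2.2.1.1.2 (add !p3):
                    ○ open, literals {p1=0, p3=0}.
              branch 2.2.1.2 (add (!(p1 -> !p2) || !p2)):
                (!(p1 -> !p2) || !p2): β-rule — branch into !(p1 -> !p2)  //  !p2.
                  branch 2.2.1.2.1 (add !(p1 -> !p2)):
                    !(p1 -> !p2): α-rule — add p1, !!p2.
                    × closes — contains both p1 and !p1.
                  branch 2.2.1.2.2 (add !p2):
                    ○ open, literals {p1=0, p2=0}.
          branch 2.2.2 (add p3):
            (((!p3 || !p6) && p3) -> (!(p1 -> !p2) || !p2)): β-rule — branch into !((!p3 || !p6) && p3)  //  (!(p1 -> !p2) || !p2).
              branch 2.2.2.1 (add !((!p3 || !p6) && p3)):
                !((!p3 || !p6) && p3): β-rule — branch into !(!p3 || !p6)  //  !p3.
                  branch 2.2.2.1.1 (add !(!p3 || !p6)):
                    !(!p3 || !p6): α-rule — add !!p3, !!p6.
                    ○ open, literals {p3=1, p6=1}.
                  branch 2.2.2.1.2 (add !p3):
                    × closes — contains both p3 and !p3.
              branch 2.2.2.2 (add (!(p1 -> !p2) || !p2)):
                (!(p1 -> !p2) || !p2): β-rule — branch into !(p1 -> !p2)  //  !p2.
                  branch 2.2.2.2.1 (add !(p1 -> !p2)):
                    !(p1 -> !p2): α-rule — add p1, !!p2.
                    ○ open, literals {p1=1, p2=1, p3=1}.
                  branch 2.2.2.2.2 (add !p2):
                    ○ open, literals {p2=0, p3=1}.
3 branches closed, 8 open.
An open branch gives a countermodel: p1=0, p2=0, p5=0 (unmentioned atoms arbitrary); under it the original formula is false.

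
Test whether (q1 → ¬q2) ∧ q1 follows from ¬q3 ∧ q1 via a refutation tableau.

No

Initial set: {(¬q3 ∧ q1); ¬((q1 → ¬q2) ∧ q1)}.
(¬q3 ∧ q1): α-rule — add ¬q3, q1.
¬((q1 → ¬q2) ∧ q1): β-rule — branch into ¬(q1 → ¬q2)  //  ¬q1.
  branch 1 (add ¬(q1 → ¬q2)):
    ¬(q1 → ¬q2): α-rule — add q1, ¬¬q2.
    ○ open, literals {q1=true, q2=true, q3=false}.
  branch 2 (add ¬q1):
    × closes — contains both q1 and ¬q1.
1 branch closed, 1 open.
An open branch gives a countermodel: q1=true, q2=true, q3=false (unmentioned atoms arbitrary); the premises hold there but the conclusion fails.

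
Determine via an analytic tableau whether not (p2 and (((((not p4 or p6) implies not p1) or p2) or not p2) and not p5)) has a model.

Satisfiable

Initial set: {not (p2 and (((((not p4 or p6) implies not p1) or p2) or not p2) and not p5))}.
not (p2 and (((((not p4 or p6) implies not p1) or p2) or not p2) and not p5)): β-rule — branch into not p2  //  not (((((not p4 or p6) implies not p1) or p2) or not p2) and not p5).
  branch 1 (add not p2):
    ○ open, literals {p2=0}.
  branch 2 (add not (((((not p4 or p6) implies not p1) or p2) or not p2) and not p5)):
    not (((((not p4 or p6) implies not p1) or p2) or not p2) and not p5): β-rule — branch into not ((((not p4 or p6) implies not p1) or p2) or not p2)  //  not not p5.
      branch 2.1 (add not ((((not p4 or p6) implies not p1) or p2) or not p2)):
        not ((((not p4 or p6) implies not p1) or p2) or not p2): α-rule — add not (((not p4 or p6) implies not p1) or p2), not not p2.
        not (((not p4 or p6) implies not p1) or p2): α-rule — add not ((not p4 or p6) implies not p1), not p2.
        × closes — contains both p2 and not p2.
      branch 2.2 (add not not p5):
        ○ open, literals {p5=1}.
1 branch closed, 2 open.
An open branch gives a satisfying assignment: p2=0.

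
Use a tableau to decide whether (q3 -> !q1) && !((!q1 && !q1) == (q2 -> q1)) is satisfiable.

Satisfiable

Initial set: {T ((q3 -> !q1) && !((!q1 && !q1) == (q2 -> q1)))}.
T ((q3 -> !q1) && !((!q1 && !q1) == (q2 -> q1))): α-rule — add T (q3 -> !q1), T !((!q1 && !q1) == (q2 -> q1)).
T (q3 -> !q1): β-rule — branch into F q3  //  T !q1.
  branch 1 (add F q3):
    T !((!q1 && !q1) == (q2 -> q1)): β-rule — branch into T (!q1 && !q1), F (q2 -> q1)  //  F (!q1 && !q1), T (q2 -> q1).
      branch 1.1 (add T (!q1 && !q1), F (q2 -> q1)):
        T (!q1 && !q1): α-rule — add T !q1, T !q1.
        F (q2 -> q1): α-rule — add T q2, F q1.
        ○ open, literals {q1=false, q2=true, q3=false}.
      branch 1.2 (add F (!q1 && !q1), T (q2 -> q1)):
        F (!q1 && !q1): β-rule — branch into F !q1  //  F !q1.
          branch 1.2.1 (add F !q1):
            T (q2 -> q1): β-rule — branch into F q2  //  T q1.
              branch 1.2.1.1 (add F q2):
                ○ open, literals {q1=true, q2=false, q3=false}.
              branch 1.2.1.2 (add T q1):
                ○ open, literals {q1=true, q3=false}.
          branch 1.2.2 (add F !q1):
            T (q2 -> q1): β-rule — branch into F q2  //  T q1.
              branch 1.2.2.1 (add F q2):
                ○ open, literals {q1=true, q2=false, q3=false}.
              branch 1.2.2.2 (add T q1):
                ○ open, literals {q1=true, q3=false}.
  branch 2 (add T !q1):
    T !((!q1 && !q1) == (q2 -> q1)): β-rule — branch into T (!q1 && !q1), F (q2 -> q1)  //  F (!q1 && !q1), T (q2 -> q1).
      branch 2.1 (add T (!q1 && !q1), F (q2 -> q1)):
        T (!q1 && !q1): α-rule — add T !q1, T !q1.
        F (q2 -> q1): α-rule — add T q2, F q1.
        ○ open, literals {q1=false, q2=true}.
      branch 2.2 (add F (!q1 && !q1), T (q2 -> q1)):
        F (!q1 && !q1): β-rule — branch into F !q1  //  F !q1.
          branch 2.2.1 (add F !q1):
            × closes — contains both q1 and !q1.
          branch 2.2.2 (add F !q1):
            × closes — contains both q1 and !q1.
2 branches closed, 6 open.
An open branch gives a satisfying assignment: q1=false, q2=true, q3=false.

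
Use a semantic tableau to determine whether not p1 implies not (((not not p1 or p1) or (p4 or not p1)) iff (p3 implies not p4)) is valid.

Not valid

Assume the negation and expand:
Initial set: {F (not p1 implies not (((not not p1 or p1) or (p4 or not p1)) iff (p3 implies not p4)))}.
F (not p1 implies not (((not not p1 or p1) or (p4 or not p1)) iff (p3 implies not p4))): α-rule — add T not p1, F not (((not not p1 or p1) or (p4 or not p1)) iff (p3 implies not p4)).
F not (((not not p1 or p1) or (p4 or not p1)) iff (p3 implies not p4)): β-rule — branch into T ((not not p1 or p1) or (p4 or not p1)), T (p3 implies not p4)  //  F ((not not p1 or p1) or (p4 or not p1)), F (p3 implies not p4).
  branch 1 (add T ((not not p1 or p1) or (p4 or not p1)), T (p3 implies not p4)):
    T ((not not p1 or p1) or (p4 or not p1)): β-rule — branch into T (not not p1 or p1)  //  T (p4 or not p1).
      branch 1.1 (add T (not not p1 or p1)):
        T (p3 implies not p4): β-rule — branch into F p3  //  T not p4.
          branch 1.1.1 (add F p3):
            T (not not p1 or p1): β-rule — branch into T not not p1  //  T p1.
              branch 1.1.1.1 (add T not not p1):
                T not not p1: drop double negation, giving T p1.
                × closes — contains both p1 and not p1.
              branch 1.1.1.2 (add T p1):
                × closes — contains both p1 and not p1.
          branch 1.1.2 (add T not p4):
            T (not not p1 or p1): β-rule — branch into T not not p1  //  T p1.
              branch 1.1.2.1 (add T not not p1):
                T not not p1: drop double negation, giving T p1.
                × closes — contains both p1 and not p1.
              branch 1.1.2.2 (add T p1):
                × closes — contains both p1 and not p1.
      branch 1.2 (add T (p4 or not p1)):
        T (p3 implies not p4): β-rule — branch into F p3  //  T not p4.
          branch 1.2.1 (add F p3):
            T (p4 or not p1): β-rule — branch into T p4  //  T not p1.
              branch 1.2.1.1 (add T p4):
                ○ open, literals {p1=0, p3=0, p4=1}.
              branch 1.2.1.2 (add T not p1):
                ○ open, literals {p1=0, p3=0}.
          branch 1.2.2 (add T not p4):
            T (p4 or not p1): β-rule — branch into T p4  //  T not p1.
              branch 1.2.2.1 (add T p4):
                × closes — contains both p4 and not p4.
              branch 1.2.2.2 (add T not p1):
                ○ open, literals {p1=0, p4=0}.
  branch 2 (add F ((not not p1 or p1) or (p4 or not p1)), F (p3 implies not p4)):
    F ((not not p1 or p1) or (p4 or not p1)): α-rule — add F (not not p1 or p1), F (p4 or not p1).
    F (p3 implies not p4): α-rule — add T p3, F not p4.
    F (not not p1 or p1): α-rule — add F not not p1, F p1.
    F (p4 or not p1): α-rule — add F p4, F not p1.
    × closes — contains both p4 and not p4.
6 branches closed, 3 open.
An open branch gives a countermodel: p1=0, p3=0, p4=1 (unmentioned atoms arbitrary); under it the original formula is false.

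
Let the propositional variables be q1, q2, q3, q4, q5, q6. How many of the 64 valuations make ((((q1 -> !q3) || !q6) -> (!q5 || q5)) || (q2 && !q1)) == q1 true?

32

Initial set: {T (((((q1 -> !q3) || !q6) -> (!q5 || q5)) || (q2 && !q1)) == q1)}.
T (((((q1 -> !q3) || !q6) -> (!q5 || q5)) || (q2 && !q1)) == q1): β-rule — branch into T ((((q1 -> !q3) || !q6) -> (!q5 || q5)) || (q2 && !q1)), T q1  //  F ((((q1 -> !q3) || !q6) -> (!q5 || q5)) || (q2 && !q1)), F q1.
  branch 1 (add T ((((q1 -> !q3) || !q6) -> (!q5 || q5)) || (q2 && !q1)), T q1):
    T ((((q1 -> !q3) || !q6) -> (!q5 || q5)) || (q2 && !q1)): β-rule — branch into T (((q1 -> !q3) || !q6) -> (!q5 || q5))  //  T (q2 && !q1).
      branch 1.1 (add T (((q1 -> !q3) || !q6) -> (!q5 || q5))):
        T (((q1 -> !q3) || !q6) -> (!q5 || q5)): β-rule — branch into F ((q1 -> !q3) || !q6)  //  T (!q5 || q5).
          branch 1.1.1 (add F ((q1 -> !q3) || !q6)):
            F ((q1 -> !q3) || !q6): α-rule — add F (q1 -> !q3), F !q6.
            F (q1 -> !q3): α-rule — add T q1, F !q3.
            ○ open, literals {q1=1, q3=1, q6=1}.
          branch 1.1.2 (add T (!q5 || q5)):
            T (!q5 || q5): β-rule — branch into T !q5  //  T q5.
              branch 1.1.2.1 (add T !q5):
                ○ open, literals {q1=1, q5=0}.
              branch 1.1.2.2 (add T q5):
                ○ open, literals {q1=1, q5=1}.
      branch 1.2 (add T (q2 && !q1)):
        T (q2 && !q1): α-rule — add T q2, T !q1.
        × closes — contains both q1 and !q1.
  branch 2 (add F ((((q1 -> !q3) || !q6) -> (!q5 || q5)) || (q2 && !q1)), F q1):
    F ((((q1 -> !q3) || !q6) -> (!q5 || q5)) || (q2 && !q1)): α-rule — add F (((q1 -> !q3) || !q6) -> (!q5 || q5)), F (q2 && !q1).
    F (((q1 -> !q3) || !q6) -> (!q5 || q5)): α-rule — add T ((q1 -> !q3) || !q6), F (!q5 || q5).
    F (!q5 || q5): α-rule — add F !q5, F q5.
    × closes — contains both q5 and !q5.
2 branches closed, 3 open.
Each open branch fixes some atoms; the unmentioned ones are free. Counting distinct full assignments: branch {q1=1, q3=1, q6=1} (q2, q4, q5) contributes 8 new; branch {q1=1, q5=0} (q2, q3, q4, q6) contributes 12 new; branch {q1=1, q5=1} (q2, q3, q4, q6) contributes 12 new. Total: 32.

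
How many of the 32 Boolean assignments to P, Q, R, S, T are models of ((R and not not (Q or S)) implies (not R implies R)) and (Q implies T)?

Initial set: {(((R and not not (Q or S)) implies (not R implies R)) and (Q implies T))}.
(((R and not not (Q or S)) implies (not R implies R)) and (Q implies T)): α-rule — add ((R and not not (Q or S)) implies (not R implies R)), (Q implies T).
((R and not not (Q or S)) implies (not R implies R)): β-rule — branch into not (R and not not (Q or S))  //  (not R implies R).
  branch 1 (add not (R and not not (Q or S))):
    (Q implies T): β-rule — branch into not Q  //  T.
      branch 1.1 (add not Q):
        not (R and not not (Q or S)): β-rule — branch into not R  //  not not not (Q or S).
          branch 1.1.1 (add not R):
            ○ open, literals {Q=F, R=F}.
          branch 1.1.2 (add not not not (Q or S)):
            not not not (Q or S): drop double negation, giving not (Q or S).
            not (Q or S): α-rule — add not Q, not S.
            ○ open, literals {Q=F, S=F}.
      branch 1.2 (add T):
        not (R and not not (Q or S)): β-rule — branch into not R  //  not not not (Q or S).
          branch 1.2.1 (add not R):
            ○ open, literals {R=F, T=T}.
          branch 1.2.2 (add not not not (Q or S)):
            not not not (Q or S): drop double negation, giving not (Q or S).
            not (Q or S): α-rule — add not Q, not S.
            ○ open, literals {Q=F, S=F, T=T}.
  branch 2 (add (not R implies R)):
    (Q implies T): β-rule — branch into not Q  //  T.
      branch 2.1 (add not Q):
        (not R implies R): β-rule — branch into not not R  //  R.
          branch 2.1.1 (add not not R):
            ○ open, literals {Q=F, R=T}.
          branch 2.1.2 (add R):
            ○ open, literals {Q=F, R=T}.
      branch 2.2 (add T):
        (not R implies R): β-rule — branch into not not R  //  R.
          branch 2.2.1 (add not not R):
            ○ open, literals {R=T, T=T}.
          branch 2.2.2 (add R):
            ○ open, literals {R=T, T=T}.
0 branches closed, 8 open.
Each open branch fixes some atoms; the unmentioned ones are free. Counting distinct full assignments: branch {Q=F, R=F} (P, S, T) contributes 8 new; branch {Q=F, S=F} (P, R, T) contributes 4 new; branch {R=F, T=T} (P, Q, S) contributes 4 new; branch {Q=F, S=F, T=T} (P, R) contributes 0 new; branch {Q=F, R=T} (P, S, T) contributes 4 new; branch {Q=F, R=T} (P, S, T) contributes 0 new; branch {R=T, T=T} (P, Q, S) contributes 4 new; branch {R=T, T=T} (P, Q, S) contributes 0 new. Total: 24.

24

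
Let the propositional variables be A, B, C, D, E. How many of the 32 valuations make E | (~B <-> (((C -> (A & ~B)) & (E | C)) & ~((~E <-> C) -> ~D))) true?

25

Initial set: {(E | (~B <-> (((C -> (A & ~B)) & (E | C)) & ~((~E <-> C) -> ~D))))}.
(E | (~B <-> (((C -> (A & ~B)) & (E | C)) & ~((~E <-> C) -> ~D)))): β-rule — branch into E  //  (~B <-> (((C -> (A & ~B)) & (E | C)) & ~((~E <-> C) -> ~D))).
  branch 1 (add E):
    ○ open, literals {E=T}.
  branch 2 (add (~B <-> (((C -> (A & ~B)) & (E | C)) & ~((~E <-> C) -> ~D)))):
    (~B <-> (((C -> (A & ~B)) & (E | C)) & ~((~E <-> C) -> ~D))): β-rule — branch into ~B, (((C -> (A & ~B)) & (E | C)) & ~((~E <-> C) -> ~D))  //  ~~B, ~(((C -> (A & ~B)) & (E | C)) & ~((~E <-> C) -> ~D)).
      branch 2.1 (add ~B, (((C -> (A & ~B)) & (E | C)) & ~((~E <-> C) -> ~D))):
        (((C -> (A & ~B)) & (E | C)) & ~((~E <-> C) -> ~D)): α-rule — add ((C -> (A & ~B)) & (E | C)), ~((~E <-> C) -> ~D).
        ((C -> (A & ~B)) & (E | C)): α-rule — add (C -> (A & ~B)), (E | C).
        ~((~E <-> C) -> ~D): α-rule — add (~E <-> C), ~~D.
        (C -> (A & ~B)): β-rule — branch into ~C  //  (A & ~B).
          branch 2.1.1 (add ~C):
            (E | C): β-rule — branch into E  //  C.
              branch 2.1.1.1 (add E):
                (~E <-> C): β-rule — branch into ~E, C  //  ~~E, ~C.
                  branch 2.1.1.1.1 (add ~E, C):
                    × closes — contains both E and ~E.
                  branch 2.1.1.1.2 (add ~~E, ~C):
                    ○ open, literals {B=F, C=F, D=T, E=T}.
              branch 2.1.1.2 (add C):
                × closes — contains both C and ~C.
          branch 2.1.2 (add (A & ~B)):
            (A & ~B): α-rule — add A, ~B.
            (E | C): β-rule — branch into E  //  C.
              branch 2.1.2.1 (add E):
                (~E <-> C): β-rule — branch into ~E, C  //  ~~E, ~C.
                  branch 2.1.2.1.1 (add ~E, C):
                    × closes — contains both E and ~E.
                  branch 2.1.2.1.2 (add ~~E, ~C):
                    ○ open, literals {A=T, B=F, C=F, D=T, E=T}.
              branch 2.1.2.2 (add C):
                (~E <-> C): β-rule — branch into ~E, C  //  ~~E, ~C.
                  branch 2.1.2.2.1 (add ~E, C):
                    ○ open, literals {A=T, B=F, C=T, D=T, E=F}.
                  branch 2.1.2.2.2 (add ~~E, ~C):
                    × closes — contains both C and ~C.
      branch 2.2 (add ~~B, ~(((C -> (A & ~B)) & (E | C)) & ~((~E <-> C) -> ~D))):
        ~(((C -> (A & ~B)) & (E | C)) & ~((~E <-> C) -> ~D)): β-rule — branch into ~((C -> (A & ~B)) & (E | C))  //  ~~((~E <-> C) -> ~D).
          branch 2.2.1 (add ~((C -> (A & ~B)) & (E | C))):
            ~((C -> (A & ~B)) & (E | C)): β-rule — branch into ~(C -> (A & ~B))  //  ~(E | C).
              branch 2.2.1.1 (add ~(C -> (A & ~B))):
                ~(C -> (A & ~B)): α-rule — add C, ~(A & ~B).
                ~(A & ~B): β-rule — branch into ~A  //  ~~B.
                  branch 2.2.1.1.1 (add ~A):
                    ○ open, literals {A=F, B=T, C=T}.
                  branch 2.2.1.1.2 (add ~~B):
                    ○ open, literals {B=T, C=T}.
              branch 2.2.1.2 (add ~(E | C)):
                ~(E | C): α-rule — add ~E, ~C.
                ○ open, literals {B=T, C=F, E=F}.
          branch 2.2.2 (add ~~((~E <-> C) -> ~D)):
            ~~((~E <-> C) -> ~D): β-rule — branch into ~(~E <-> C)  //  ~D.
              branch 2.2.2.1 (add ~(~E <-> C)):
                ~(~E <-> C): β-rule — branch into ~E, ~C  //  ~~E, C.
                  branch 2.2.2.1.1 (add ~E, ~C):
                    ○ open, literals {B=T, C=F, E=F}.
                  branch 2.2.2.1.2 (add ~~E, C):
                    ○ open, literals {B=T, C=T, E=T}.
              branch 2.2.2.2 (add ~D):
                ○ open, literals {B=T, D=F}.
4 branches closed, 10 open.
Each open branch fixes some atoms; the unmentioned ones are free. Counting distinct full assignments: branch {E=T} (A, B, C, D) contributes 16 new; branch {B=F, C=F, D=T, E=T} (A) contributes 0 new; branch {A=T, B=F, C=F, D=T, E=T} (none free) contributes 0 new; branch {A=T, B=F, C=T, D=T, E=F} (none free) contributes 1 new; branch {A=F, B=T, C=T} (D, E) contributes 2 new; branch {B=T, C=T} (A, D, E) contributes 2 new; branch {B=T, C=F, E=F} (A, D) contributes 4 new; branch {B=T, C=F, E=F} (A, D) contributes 0 new; branch {B=T, C=T, E=T} (A, D) contributes 0 new; branch {B=T, D=F} (A, C, E) contributes 0 new. Total: 25.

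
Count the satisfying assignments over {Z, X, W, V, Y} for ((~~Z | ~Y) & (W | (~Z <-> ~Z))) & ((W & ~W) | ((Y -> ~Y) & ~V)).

Initial set: {T (((~~Z | ~Y) & (W | (~Z <-> ~Z))) & ((W & ~W) | ((Y -> ~Y) & ~V)))}.
T (((~~Z | ~Y) & (W | (~Z <-> ~Z))) & ((W & ~W) | ((Y -> ~Y) & ~V))): α-rule — add T ((~~Z | ~Y) & (W | (~Z <-> ~Z))), T ((W & ~W) | ((Y -> ~Y) & ~V)).
T ((~~Z | ~Y) & (W | (~Z <-> ~Z))): α-rule — add T (~~Z | ~Y), T (W | (~Z <-> ~Z)).
T ((W & ~W) | ((Y -> ~Y) & ~V)): β-rule — branch into T (W & ~W)  //  T ((Y -> ~Y) & ~V).
  branch 1 (add T (W & ~W)):
    T (W & ~W): α-rule — add T W, T ~W.
    × closes — contains both W and ~W.
  branch 2 (add T ((Y -> ~Y) & ~V)):
    T ((Y -> ~Y) & ~V): α-rule — add T (Y -> ~Y), T ~V.
    T (~~Z | ~Y): β-rule — branch into T ~~Z  //  T ~Y.
      branch 2.1 (add T ~~Z):
        T ~~Z: drop double negation, giving T Z.
        T (W | (~Z <-> ~Z)): β-rule — branch into T W  //  T (~Z <-> ~Z).
          branch 2.1.1 (add T W):
            T (Y -> ~Y): β-rule — branch into F Y  //  T ~Y.
              branch 2.1.1.1 (add F Y):
                ○ open, literals {V=0, W=1, Y=0, Z=1}.
              branch 2.1.1.2 (add T ~Y):
                ○ open, literals {V=0, W=1, Y=0, Z=1}.
          branch 2.1.2 (add T (~Z <-> ~Z)):
            T (Y -> ~Y): β-rule — branch into F Y  //  T ~Y.
              branch 2.1.2.1 (add F Y):
                T (~Z <-> ~Z): β-rule — branch into T ~Z, T ~Z  //  F ~Z, F ~Z.
                  branch 2.1.2.1.1 (add T ~Z, T ~Z):
                    × closes — contains both Z and ~Z.
                  branch 2.1.2.1.2 (add F ~Z, F ~Z):
                    ○ open, literals {V=0, Y=0, Z=1}.
              branch 2.1.2.2 (add T ~Y):
                T (~Z <-> ~Z): β-rule — branch into T ~Z, T ~Z  //  F ~Z, F ~Z.
                  branch 2.1.2.2.1 (add T ~Z, T ~Z):
                    × closes — contains both Z and ~Z.
                  branch 2.1.2.2.2 (add F ~Z, F ~Z):
                    ○ open, literals {V=0, Y=0, Z=1}.
      branch 2.2 (add T ~Y):
        T (W | (~Z <-> ~Z)): β-rule — branch into T W  //  T (~Z <-> ~Z).
          branch 2.2.1 (add T W):
            T (Y -> ~Y): β-rule — branch into F Y  //  T ~Y.
              branch 2.2.1.1 (add F Y):
                ○ open, literals {V=0, W=1, Y=0}.
              branch 2.2.1.2 (add T ~Y):
                ○ open, literals {V=0, W=1, Y=0}.
          branch 2.2.2 (add T (~Z <-> ~Z)):
            T (Y -> ~Y): β-rule — branch into F Y  //  T ~Y.
              branch 2.2.2.1 (add F Y):
                T (~Z <-> ~Z): β-rule — branch into T ~Z, T ~Z  //  F ~Z, F ~Z.
                  branch 2.2.2.1.1 (add T ~Z, T ~Z):
                    ○ open, literals {V=0, Y=0, Z=0}.
                  branch 2.2.2.1.2 (add F ~Z, F ~Z):
                    ○ open, literals {V=0, Y=0, Z=1}.
              branch 2.2.2.2 (add T ~Y):
                T (~Z <-> ~Z): β-rule — branch into T ~Z, T ~Z  //  F ~Z, F ~Z.
                  branch 2.2.2.2.1 (add T ~Z, T ~Z):
                    ○ open, literals {V=0, Y=0, Z=0}.
                  branch 2.2.2.2.2 (add F ~Z, F ~Z):
                    ○ open, literals {V=0, Y=0, Z=1}.
3 branches closed, 10 open.
Each open branch fixes some atoms; the unmentioned ones are free. Counting distinct full assignments: branch {V=0, W=1, Y=0, Z=1} (X) contributes 2 new; branch {V=0, W=1, Y=0, Z=1} (X) contributes 0 new; branch {V=0, Y=0, Z=1} (X, W) contributes 2 new; branch {V=0, Y=0, Z=1} (X, W) contributes 0 new; branch {V=0, W=1, Y=0} (Z, X) contributes 2 new; branch {V=0, W=1, Y=0} (Z, X) contributes 0 new; branch {V=0, Y=0, Z=0} (X, W) contributes 2 new; branch {V=0, Y=0, Z=1} (X, W) contributes 0 new; branch {V=0, Y=0, Z=0} (X, W) contributes 0 new; branch {V=0, Y=0, Z=1} (X, W) contributes 0 new. Total: 8.

8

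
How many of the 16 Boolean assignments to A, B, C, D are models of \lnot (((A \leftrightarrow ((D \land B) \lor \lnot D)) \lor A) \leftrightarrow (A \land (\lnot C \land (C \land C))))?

10

Initial set: {T \lnot (((A \leftrightarrow ((D \land B) \lor \lnot D)) \lor A) \leftrightarrow (A \land (\lnot C \land (C \land C))))}.
T \lnot (((A \leftrightarrow ((D \land B) \lor \lnot D)) \lor A) \leftrightarrow (A \land (\lnot C \land (C \land C)))): β-rule — branch into T ((A \leftrightarrow ((D \land B) \lor \lnot D)) \lor A), F (A \land (\lnot C \land (C \land C)))  //  F ((A \leftrightarrow ((D \land B) \lor \lnot D)) \lor A), T (A \land (\lnot C \land (C \land C))).
  branch 1 (add T ((A \leftrightarrow ((D \land B) \lor \lnot D)) \lor A), F (A \land (\lnot C \land (C \land C)))):
    T ((A \leftrightarrow ((D \land B) \lor \lnot D)) \lor A): β-rule — branch into T (A \leftrightarrow ((D \land B) \lor \lnot D))  //  T A.
      branch 1.1 (add T (A \leftrightarrow ((D \land B) \lor \lnot D))):
        F (A \land (\lnot C \land (C \land C))): β-rule — branch into F A  //  F (\lnot C \land (C \land C)).
          branch 1.1.1 (add F A):
            T (A \leftrightarrow ((D \land B) \lor \lnot D)): β-rule — branch into T A, T ((D \land B) \lor \lnot D)  //  F A, F ((D \land B) \lor \lnot D).
              branch 1.1.1.1 (add T A, T ((D \land B) \lor \lnot D)):
                × closes — contains both A and \lnot A.
              branch 1.1.1.2 (add F A, F ((D \land B) \lor \lnot D)):
                F ((D \land B) \lor \lnot D): α-rule — add F (D \land B), F \lnot D.
                F (D \land B): β-rule — branch into F D  //  F B.
                  branch 1.1.1.2.1 (add F D):
                    × closes — contains both D and \lnot D.
                  branch 1.1.1.2.2 (add F B):
                    ○ open, literals {A=false, B=false, D=true}.
          branch 1.1.2 (add F (\lnot C \land (C \land C))):
            T (A \leftrightarrow ((D \land B) \lor \lnot D)): β-rule — branch into T A, T ((D \land B) \lor \lnot D)  //  F A, F ((D \land B) \lor \lnot D).
              branch 1.1.2.1 (add T A, T ((D \land B) \lor \lnot D)):
                F (\lnot C \land (C \land C)): β-rule — branch into F \lnot C  //  F (C \land C).
                  branch 1.1.2.1.1 (add F \lnot C):
                    T ((D \land B) \lor \lnot D): β-rule — branch into T (D \land B)  //  T \lnot D.
                      branch 1.1.2.1.1.1 (add T (D \land B)):
                        T (D \land B): α-rule — add T D, T B.
                        ○ open, literals {A=true, B=true, C=true, D=true}.
                      branch 1.1.2.1.1.2 (add T \lnot D):
                        ○ open, literals {A=true, C=true, D=false}.
                  branch 1.1.2.1.2 (add F (C \land C)):
                    T ((D \land B) \lor \lnot D): β-rule — branch into T (D \land B)  //  T \lnot D.
                      branch 1.1.2.1.2.1 (add T (D \land B)):
                        T (D \land B): α-rule — add T D, T B.
                        F (C \land C): β-rule — branch into F C  //  F C.
                          branch 1.1.2.1.2.1.1 (add F C):
                            ○ open, literals {A=true, B=true, C=false, D=true}.
                          branch 1.1.2.1.2.1.2 (add F C):
                            ○ open, literals {A=true, B=true, C=false, D=true}.
                      branch 1.1.2.1.2.2 (add T \lnot D):
                        F (C \land C): β-rule — branch into F C  //  F C.
                          branch 1.1.2.1.2.2.1 (add F C):
                            ○ open, literals {A=true, C=false, D=false}.
                          branch 1.1.2.1.2.2.2 (add F C):
                            ○ open, literals {A=true, C=false, D=false}.
              branch 1.1.2.2 (add F A, F ((D \land B) \lor \lnot D)):
                F ((D \land B) \lor \lnot D): α-rule — add F (D \land B), F \lnot D.
                F (\lnot C \land (C \land C)): β-rule — branch into F \lnot C  //  F (C \land C).
                  branch 1.1.2.2.1 (add F \lnot C):
                    F (D \land B): β-rule — branch into F D  //  F B.
                      branch 1.1.2.2.1.1 (add F D):
                        × closes — contains both D and \lnot D.
                      branch 1.1.2.2.1.2 (add F B):
                        ○ open, literals {A=false, B=false, C=true, D=true}.
                  branch 1.1.2.2.2 (add F (C \land C)):
                    F (D \land B): β-rule — branch into F D  //  F B.
                      branch 1.1.2.2.2.1 (add F D):
                        × closes — contains both D and \lnot D.
                      branch 1.1.2.2.2.2 (add F B):
                        F (C \land C): β-rule — branch into F C  //  F C.
                          branch 1.1.2.2.2.2.1 (add F C):
                            ○ open, literals {A=false, B=false, C=false, D=true}.
                          branch 1.1.2.2.2.2.2 (add F C):
                            ○ open, literals {A=false, B=false, C=false, D=true}.
      branch 1.2 (add T A):
        F (A \land (\lnot C \land (C \land C))): β-rule — branch into F A  //  F (\lnot C \land (C \land C)).
          branch 1.2.1 (add F A):
            × closes — contains both A and \lnot A.
          branch 1.2.2 (add F (\lnot C \land (C \land C))):
            F (\lnot C \land (C \land C)): β-rule — branch into F \lnot C  //  F (C \land C).
              branch 1.2.2.1 (add F \lnot C):
                ○ open, literals {A=true, C=true}.
              branch 1.2.2.2 (add F (C \land C)):
                F (C \land C): β-rule — branch into F C  //  F C.
                  branch 1.2.2.2.1 (add F C):
                    ○ open, literals {A=true, C=false}.
                  branch 1.2.2.2.2 (add F C):
                    ○ open, literals {A=true, C=false}.
  branch 2 (add F ((A \leftrightarrow ((D \land B) \lor \lnot D)) \lor A), T (A \land (\lnot C \land (C \land C)))):
    F ((A \leftrightarrow ((D \land B) \lor \lnot D)) \lor A): α-rule — add F (A \leftrightarrow ((D \land B) \lor \lnot D)), F A.
    T (A \land (\lnot C \land (C \land C))): α-rule — add T A, T (\lnot C \land (C \land C)).
    × closes — contains both A and \lnot A.
6 branches closed, 13 open.
Each open branch fixes some atoms; the unmentioned ones are free. Counting distinct full assignments: branch {A=false, B=false, D=true} (C) contributes 2 new; branch {A=true, B=true, C=true, D=true} (none free) contributes 1 new; branch {A=true, C=true, D=false} (B) contributes 2 new; branch {A=true, B=true, C=false, D=true} (none free) contributes 1 new; branch {A=true, B=true, C=false, D=true} (none free) contributes 0 new; branch {A=true, C=false, D=false} (B) contributes 2 new; branch {A=true, C=false, D=false} (B) contributes 0 new; branch {A=false, B=false, C=true, D=true} (none free) contributes 0 new; branch {A=false, B=false, C=false, D=true} (none free) contributes 0 new; branch {A=false, B=false, C=false, D=true} (none free) contributes 0 new; branch {A=true, C=true} (B, D) contributes 1 new; branch {A=true, C=false} (B, D) contributes 1 new; branch {A=true, C=false} (B, D) contributes 0 new. Total: 10.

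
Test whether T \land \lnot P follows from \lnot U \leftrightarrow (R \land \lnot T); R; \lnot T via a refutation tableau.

No

Initial set: {(\lnot U \leftrightarrow (R \land \lnot T)); R; \lnot T; \lnot (T \land \lnot P)}.
(\lnot U \leftrightarrow (R \land \lnot T)): β-rule — branch into \lnot U, (R \land \lnot T)  //  \lnot \lnot U, \lnot (R \land \lnot T).
  branch 1 (add \lnot U, (R \land \lnot T)):
    (R \land \lnot T): α-rule — add R, \lnot T.
    \lnot (T \land \lnot P): β-rule — branch into \lnot T  //  \lnot \lnot P.
      branch 1.1 (add \lnot T):
        ○ open, literals {R=1, T=0, U=0}.
      branch 1.2 (add \lnot \lnot P):
        ○ open, literals {P=1, R=1, T=0, U=0}.
  branch 2 (add \lnot \lnot U, \lnot (R \land \lnot T)):
    \lnot (T \land \lnot P): β-rule — branch into \lnot T  //  \lnot \lnot P.
      branch 2.1 (add \lnot T):
        \lnot (R \land \lnot T): β-rule — branch into \lnot R  //  \lnot \lnot T.
          branch 2.1.1 (add \lnot R):
            × closes — contains both R and \lnot R.
          branch 2.1.2 (add \lnot \lnot T):
            × closes — contains both T and \lnot T.
      branch 2.2 (add \lnot \lnot P):
        \lnot (R \land \lnot T): β-rule — branch into \lnot R  //  \lnot \lnot T.
          branch 2.2.1 (add \lnot R):
            × closes — contains both R and \lnot R.
          branch 2.2.2 (add \lnot \lnot T):
            × closes — contains both T and \lnot T.
4 branches closed, 2 open.
An open branch gives a countermodel: R=1, T=0, U=0 (unmentioned atoms arbitrary); the premises hold there but the conclusion fails.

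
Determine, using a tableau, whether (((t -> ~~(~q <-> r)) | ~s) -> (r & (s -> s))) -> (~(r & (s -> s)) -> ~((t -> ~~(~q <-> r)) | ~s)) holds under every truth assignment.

Assume the negation and expand:
Initial set: {~((((t -> ~~(~q <-> r)) | ~s) -> (r & (s -> s))) -> (~(r & (s -> s)) -> ~((t -> ~~(~q <-> r)) | ~s)))}.
~((((t -> ~~(~q <-> r)) | ~s) -> (r & (s -> s))) -> (~(r & (s -> s)) -> ~((t -> ~~(~q <-> r)) | ~s))): α-rule — add (((t -> ~~(~q <-> r)) | ~s) -> (r & (s -> s))), ~(~(r & (s -> s)) -> ~((t -> ~~(~q <-> r)) | ~s)).
~(~(r & (s -> s)) -> ~((t -> ~~(~q <-> r)) | ~s)): α-rule — add ~(r & (s -> s)), ~~((t -> ~~(~q <-> r)) | ~s).
(((t -> ~~(~q <-> r)) | ~s) -> (r & (s -> s))): β-rule — branch into ~((t -> ~~(~q <-> r)) | ~s)  //  (r & (s -> s)).
  branch 1 (add ~((t -> ~~(~q <-> r)) | ~s)):
    ~((t -> ~~(~q <-> r)) | ~s): α-rule — add ~(t -> ~~(~q <-> r)), ~~s.
    ~(t -> ~~(~q <-> r)): α-rule — add t, ~~~(~q <-> r).
    ~~~(~q <-> r): drop double negation, giving ~(~q <-> r).
    ~(r & (s -> s)): β-rule — branch into ~r  //  ~(s -> s).
      branch 1.1 (add ~r):
        ~~((t -> ~~(~q <-> r)) | ~s): β-rule — branch into (t -> ~~(~q <-> r))  //  ~s.
          branch 1.1.1 (add (t -> ~~(~q <-> r))):
            ~(~q <-> r): β-rule — branch into ~q, ~r  //  ~~q, r.
              branch 1.1.1.1 (add ~q, ~r):
                (t -> ~~(~q <-> r)): β-rule — branch into ~t  //  ~~(~q <-> r).
                  branch 1.1.1.1.1 (add ~t):
                    × closes — contains both t and ~t.
                  branch 1.1.1.1.2 (add ~~(~q <-> r)):
                    ~~(~q <-> r): drop double negation, giving (~q <-> r).
                    (~q <-> r): β-rule — branch into ~q, r  //  ~~q, ~r.
                      branch 1.1.1.1.2.1 (add ~q, r):
                        × closes — contains both r and ~r.
                      branch 1.1.1.1.2.2 (add ~~q, ~r):
                        × closes — contains both q and ~q.
              branch 1.1.1.2 (add ~~q, r):
                × closes — contains both r and ~r.
          branch 1.1.2 (add ~s):
            × closes — contains both s and ~s.
      branch 1.2 (add ~(s -> s)):
        ~(s -> s): α-rule — add s, ~s.
        × closes — contains both s and ~s.
  branch 2 (add (r & (s -> s))):
    (r & (s -> s)): α-rule — add r, (s -> s).
    ~(r & (s -> s)): β-rule — branch into ~r  //  ~(s -> s).
      branch 2.1 (add ~r):
        × closes — contains both r and ~r.
      branch 2.2 (add ~(s -> s)):
        ~(s -> s): α-rule — add s, ~s.
        × closes — contains both s and ~s.
All 8 branches close.
Every branch closed, so the negation is unsatisfiable and the formula is valid.

Valid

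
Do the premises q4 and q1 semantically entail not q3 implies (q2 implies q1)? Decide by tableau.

Yes

Initial set: {(q4 and q1); not (not q3 implies (q2 implies q1))}.
(q4 and q1): α-rule — add q4, q1.
not (not q3 implies (q2 implies q1)): α-rule — add not q3, not (q2 implies q1).
not (q2 implies q1): α-rule — add q2, not q1.
× closes — contains both q1 and not q1.
All 1 branch closes.
Every branch closed, so the premises entail the conclusion.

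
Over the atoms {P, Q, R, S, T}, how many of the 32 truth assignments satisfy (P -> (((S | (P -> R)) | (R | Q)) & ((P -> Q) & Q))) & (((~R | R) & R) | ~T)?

18

Initial set: {((P -> (((S | (P -> R)) | (R | Q)) & ((P -> Q) & Q))) & (((~R | R) & R) | ~T))}.
((P -> (((S | (P -> R)) | (R | Q)) & ((P -> Q) & Q))) & (((~R | R) & R) | ~T)): α-rule — add (P -> (((S | (P -> R)) | (R | Q)) & ((P -> Q) & Q))), (((~R | R) & R) | ~T).
(P -> (((S | (P -> R)) | (R | Q)) & ((P -> Q) & Q))): β-rule — branch into ~P  //  (((S | (P -> R)) | (R | Q)) & ((P -> Q) & Q)).
  branch 1 (add ~P):
    (((~R | R) & R) | ~T): β-rule — branch into ((~R | R) & R)  //  ~T.
      branch 1.1 (add ((~R | R) & R)):
        ((~R | R) & R): α-rule — add (~R | R), R.
        (~R | R): β-rule — branch into ~R  //  R.
          branch 1.1.1 (add ~R):
            × closes — contains both R and ~R.
          branch 1.1.2 (add R):
            ○ open, literals {P=F, R=T}.
      branch 1.2 (add ~T):
        ○ open, literals {P=F, T=F}.
  branch 2 (add (((S | (P -> R)) | (R | Q)) & ((P -> Q) & Q))):
    (((S | (P -> R)) | (R | Q)) & ((P -> Q) & Q)): α-rule — add ((S | (P -> R)) | (R | Q)), ((P -> Q) & Q).
    ((P -> Q) & Q): α-rule — add (P -> Q), Q.
    (((~R | R) & R) | ~T): β-rule — branch into ((~R | R) & R)  //  ~T.
      branch 2.1 (add ((~R | R) & R)):
        ((~R | R) & R): α-rule — add (~R | R), R.
        ((S | (P -> R)) | (R | Q)): β-rule — branch into (S | (P -> R))  //  (R | Q).
          branch 2.1.1 (add (S | (P -> R))):
            (P -> Q): β-rule — branch into ~P  //  Q.
              branch 2.1.1.1 (add ~P):
                (~R | R): β-rule — branch into ~R  //  R.
                  branch 2.1.1.1.1 (add ~R):
                    × closes — contains both R and ~R.
                  branch 2.1.1.1.2 (add R):
                    (S | (P -> R)): β-rule — branch into S  //  (P -> R).
                      branch 2.1.1.1.2.1 (add S):
                        ○ open, literals {P=F, Q=T, R=T, S=T}.
                      branch 2.1.1.1.2.2 (add (P -> R)):
                        (P -> R): β-rule — branch into ~P  //  R.
                          branch 2.1.1.1.2.2.1 (add ~P):
                            ○ open, literals {P=F, Q=T, R=T}.
                          branch 2.1.1.1.2.2.2 (add R):
                            ○ open, literals {P=F, Q=T, R=T}.
              branch 2.1.1.2 (add Q):
                (~R | R): β-rule — branch into ~R  //  R.
                  branch 2.1.1.2.1 (add ~R):
                    × closes — contains both R and ~R.
                  branch 2.1.1.2.2 (add R):
                    (S | (P -> R)): β-rule — branch into S  //  (P -> R).
                      branch 2.1.1.2.2.1 (add S):
                        ○ open, literals {Q=T, R=T, S=T}.
                      branch 2.1.1.2.2.2 (add (P -> R)):
                        (P -> R): β-rule — branch into ~P  //  R.
                          branch 2.1.1.2.2.2.1 (add ~P):
                            ○ open, literals {P=F, Q=T, R=T}.
                          branch 2.1.1.2.2.2.2 (add R):
                            ○ open, literals {Q=T, R=T}.
          branch 2.1.2 (add (R | Q)):
            (P -> Q): β-rule — branch into ~P  //  Q.
              branch 2.1.2.1 (add ~P):
                (~R | R): β-rule — branch into ~R  //  R.
                  branch 2.1.2.1.1 (add ~R):
                    × closes — contains both R and ~R.
                  branch 2.1.2.1.2 (add R):
                    (R | Q): β-rule — branch into R  //  Q.
                      branch 2.1.2.1.2.1 (add R):
                        ○ open, literals {P=F, Q=T, R=T}.
                      branch 2.1.2.1.2.2 (add Q):
                        ○ open, literals {P=F, Q=T, R=T}.
              branch 2.1.2.2 (add Q):
                (~R | R): β-rule — branch into ~R  //  R.
                  branch 2.1.2.2.1 (add ~R):
                    × closes — contains both R and ~R.
                  branch 2.1.2.2.2 (add R):
                    (R | Q): β-rule — branch into R  //  Q.
                      branch 2.1.2.2.2.1 (add R):
                        ○ open, literals {Q=T, R=T}.
                      branch 2.1.2.2.2.2 (add Q):
                        ○ open, literals {Q=T, R=T}.
      branch 2.2 (add ~T):
        ((S | (P -> R)) | (R | Q)): β-rule — branch into (S | (P -> R))  //  (R | Q).
          branch 2.2.1 (add (S | (P -> R))):
            (P -> Q): β-rule — branch into ~P  //  Q.
              branch 2.2.1.1 (add ~P):
                (S | (P -> R)): β-rule — branch into S  //  (P -> R).
                  branch 2.2.1.1.1 (add S):
                    ○ open, literals {P=F, Q=T, S=T, T=F}.
                  branch 2.2.1.1.2 (add (P -> R)):
                    (P -> R): β-rule — branch into ~P  //  R.
                      branch 2.2.1.1.2.1 (add ~P):
                        ○ open, literals {P=F, Q=T, T=F}.
                      branch 2.2.1.1.2.2 (add R):
                        ○ open, literals {P=F, Q=T, R=T, T=F}.
              branch 2.2.1.2 (add Q):
                (S | (P -> R)): β-rule — branch into S  //  (P -> R).
                  branch 2.2.1.2.1 (add S):
                    ○ open, literals {Q=T, S=T, T=F}.
                  branch 2.2.1.2.2 (add (P -> R)):
                    (P -> R): β-rule — branch into ~P  //  R.
                      branch 2.2.1.2.2.1 (add ~P):
                        ○ open, literals {P=F, Q=T, T=F}.
                      branch 2.2.1.2.2.2 (add R):
                        ○ open, literals {Q=T, R=T, T=F}.
          branch 2.2.2 (add (R | Q)):
            (P -> Q): β-rule — branch into ~P  //  Q.
              branch 2.2.2.1 (add ~P):
                (R | Q): β-rule — branch into R  //  Q.
                  branch 2.2.2.1.1 (add R):
                    ○ open, literals {P=F, Q=T, R=T, T=F}.
                  branch 2.2.2.1.2 (add Q):
                    ○ open, literals {P=F, Q=T, T=F}.
              branch 2.2.2.2 (add Q):
                (R | Q): β-rule — branch into R  //  Q.
                  branch 2.2.2.2.1 (add R):
                    ○ open, literals {Q=T, R=T, T=F}.
                  branch 2.2.2.2.2 (add Q):
                    ○ open, literals {Q=T, T=F}.
5 branches closed, 22 open.
Each open branch fixes some atoms; the unmentioned ones are free. Counting distinct full assignments: branch {P=F, R=T} (Q, S, T) contributes 8 new; branch {P=F, T=F} (Q, R, S) contributes 4 new; branch {P=F, Q=T, R=T, S=T} (T) contributes 0 new; branch {P=F, Q=T, R=T} (S, T) contributes 0 new; branch {P=F, Q=T, R=T} (S, T) contributes 0 new; branch {Q=T, R=T, S=T} (P, T) contributes 2 new; branch {P=F, Q=T, R=T} (S, T) contributes 0 new; branch {Q=T, R=T} (P, S, T) contributes 2 new; branch {P=F, Q=T, R=T} (S, T) contributes 0 new; branch {P=F, Q=T, R=T} (S, T) contributes 0 new; branch {Q=T, R=T} (P, S, T) contributes 0 new; branch {Q=T, R=T} (P, S, T) contributes 0 new; branch {P=F, Q=T, S=T, T=F} (R) contributes 0 new; branch {P=F, Q=T, T=F} (R, S) contributes 0 new; branch {P=F, Q=T, R=T, T=F} (S) contributes 0 new; branch {Q=T, S=T, T=F} (P, R) contributes 1 new; branch {P=F, Q=T, T=F} (R, S) contributes 0 new; branch {Q=T, R=T, T=F} (P, S) contributes 0 new; branch {P=F, Q=T, R=T, T=F} (S) contributes 0 new; branch {P=F, Q=T, T=F} (R, S) contributes 0 new; branch {Q=T, R=T, T=F} (P, S) contributes 0 new; branch {Q=T, T=F} (P, R, S) contributes 1 new. Total: 18.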